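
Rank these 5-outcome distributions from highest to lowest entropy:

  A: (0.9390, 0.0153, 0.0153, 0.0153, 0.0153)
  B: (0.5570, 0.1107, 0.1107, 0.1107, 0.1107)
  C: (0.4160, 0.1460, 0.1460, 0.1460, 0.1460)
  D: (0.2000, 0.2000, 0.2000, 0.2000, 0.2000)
D > C > B > A

Key insight: Entropy is maximized by uniform distributions and minimized by concentrated distributions.

Entropies:
  H(A) = 0.4534 bits
  H(B) = 1.8766 bits
  H(C) = 2.1475 bits
  H(D) = 2.3219 bits

Ranking: D > C > B > A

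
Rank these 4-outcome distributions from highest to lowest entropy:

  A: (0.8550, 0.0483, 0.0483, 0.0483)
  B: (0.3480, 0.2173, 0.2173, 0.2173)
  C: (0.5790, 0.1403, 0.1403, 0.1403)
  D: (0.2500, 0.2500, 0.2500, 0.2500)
D > B > C > A

Key insight: Entropy is maximized by uniform distributions and minimized by concentrated distributions.

Entropies:
  H(A) = 0.8270 bits
  H(B) = 1.9657 bits
  H(C) = 1.6492 bits
  H(D) = 2.0000 bits

Ranking: D > B > C > A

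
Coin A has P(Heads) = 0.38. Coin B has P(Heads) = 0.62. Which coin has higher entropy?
Equal

For binary distributions, entropy is maximized at p=0.5 and decreases as p moves toward 0 or 1.

H(A) = H(0.38) = 0.9580 bits
H(B) = H(0.62) = 0.9580 bits

Both distributions are equally far from uniform (|0.38-0.5| = |0.62-0.5|), so they have the same entropy.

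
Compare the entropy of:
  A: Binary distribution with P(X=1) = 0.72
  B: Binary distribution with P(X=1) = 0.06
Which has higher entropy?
A

For binary distributions, entropy is maximized at p=0.5 and decreases as p moves toward 0 or 1.

H(A) = H(0.72) = 0.8555 bits
H(B) = H(0.06) = 0.3274 bits

Distribution A (p=0.72) is closer to uniform (p=0.5), so it has higher entropy.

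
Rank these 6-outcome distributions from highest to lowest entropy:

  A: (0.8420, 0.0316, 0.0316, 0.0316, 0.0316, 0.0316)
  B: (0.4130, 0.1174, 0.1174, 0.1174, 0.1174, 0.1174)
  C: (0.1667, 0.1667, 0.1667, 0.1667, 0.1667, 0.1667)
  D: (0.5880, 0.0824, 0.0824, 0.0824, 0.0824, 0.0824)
C > B > D > A

Key insight: Entropy is maximized by uniform distributions and minimized by concentrated distributions.

Entropies:
  H(A) = 0.9964 bits
  H(B) = 2.3410 bits
  H(C) = 2.5850 bits
  H(D) = 1.9342 bits

Ranking: C > B > D > A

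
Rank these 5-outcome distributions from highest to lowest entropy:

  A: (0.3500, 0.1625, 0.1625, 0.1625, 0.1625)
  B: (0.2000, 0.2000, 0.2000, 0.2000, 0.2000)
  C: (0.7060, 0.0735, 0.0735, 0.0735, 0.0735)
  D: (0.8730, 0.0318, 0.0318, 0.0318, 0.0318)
B > A > C > D

Key insight: Entropy is maximized by uniform distributions and minimized by concentrated distributions.

Entropies:
  H(A) = 2.2341 bits
  H(B) = 2.3219 bits
  H(C) = 1.4618 bits
  H(D) = 0.8032 bits

Ranking: B > A > C > D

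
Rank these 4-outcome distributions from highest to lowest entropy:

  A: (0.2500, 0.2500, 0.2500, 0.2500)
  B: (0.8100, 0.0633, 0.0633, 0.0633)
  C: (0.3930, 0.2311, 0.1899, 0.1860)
A > C > B

Key insight: Entropy is maximized by uniform distributions and minimized by concentrated distributions.

- Uniform distributions have maximum entropy log₂(4) = 2.0000 bits
- The more "peaked" or concentrated a distribution, the lower its entropy

Entropies:
  H(A) = 2.0000 bits
  H(B) = 1.0026 bits
  H(C) = 1.9244 bits

Ranking: A > C > B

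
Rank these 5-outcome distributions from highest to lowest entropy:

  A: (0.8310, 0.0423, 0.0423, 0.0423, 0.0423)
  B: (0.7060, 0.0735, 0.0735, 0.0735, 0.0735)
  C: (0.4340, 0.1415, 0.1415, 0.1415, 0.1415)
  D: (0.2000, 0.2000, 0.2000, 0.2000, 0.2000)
D > C > B > A

Key insight: Entropy is maximized by uniform distributions and minimized by concentrated distributions.

Entropies:
  H(A) = 0.9934 bits
  H(B) = 1.4618 bits
  H(C) = 2.1194 bits
  H(D) = 2.3219 bits

Ranking: D > C > B > A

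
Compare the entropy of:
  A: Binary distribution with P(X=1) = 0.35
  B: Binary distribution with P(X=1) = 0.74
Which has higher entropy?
A

For binary distributions, entropy is maximized at p=0.5 and decreases as p moves toward 0 or 1.

H(A) = H(0.35) = 0.9341 bits
H(B) = H(0.74) = 0.8267 bits

Distribution A (p=0.35) is closer to uniform (p=0.5), so it has higher entropy.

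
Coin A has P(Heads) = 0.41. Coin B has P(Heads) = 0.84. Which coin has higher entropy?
A

For binary distributions, entropy is maximized at p=0.5 and decreases as p moves toward 0 or 1.

H(A) = H(0.41) = 0.9765 bits
H(B) = H(0.84) = 0.6343 bits

Distribution A (p=0.41) is closer to uniform (p=0.5), so it has higher entropy.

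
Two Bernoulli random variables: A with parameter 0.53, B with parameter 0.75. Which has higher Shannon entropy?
A

For binary distributions, entropy is maximized at p=0.5 and decreases as p moves toward 0 or 1.

H(A) = H(0.53) = 0.9974 bits
H(B) = H(0.75) = 0.8113 bits

Distribution A (p=0.53) is closer to uniform (p=0.5), so it has higher entropy.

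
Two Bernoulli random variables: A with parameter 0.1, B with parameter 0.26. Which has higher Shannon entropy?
B

For binary distributions, entropy is maximized at p=0.5 and decreases as p moves toward 0 or 1.

H(A) = H(0.1) = 0.4690 bits
H(B) = H(0.26) = 0.8267 bits

Distribution B (p=0.26) is closer to uniform (p=0.5), so it has higher entropy.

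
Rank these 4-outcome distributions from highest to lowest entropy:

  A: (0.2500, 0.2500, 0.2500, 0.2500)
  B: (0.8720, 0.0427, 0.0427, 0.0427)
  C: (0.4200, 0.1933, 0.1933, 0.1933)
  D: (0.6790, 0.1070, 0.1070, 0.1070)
A > C > D > B

Key insight: Entropy is maximized by uniform distributions and minimized by concentrated distributions.

Entropies:
  H(A) = 2.0000 bits
  H(B) = 0.7548 bits
  H(C) = 1.9007 bits
  H(D) = 1.4142 bits

Ranking: A > C > D > B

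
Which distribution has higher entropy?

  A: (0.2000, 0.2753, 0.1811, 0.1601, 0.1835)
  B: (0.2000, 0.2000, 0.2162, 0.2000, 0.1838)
B

Both distributions are close to uniform, making this a harder comparison.

H(A) = 2.2951 bits
H(B) = 2.3200 bits

The distribution closer to uniform has higher entropy.
Answer: B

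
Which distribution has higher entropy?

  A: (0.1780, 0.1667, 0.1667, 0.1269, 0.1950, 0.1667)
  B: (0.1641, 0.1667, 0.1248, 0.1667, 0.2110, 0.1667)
A

Both distributions are close to uniform, making this a harder comparison.

H(A) = 2.5737 bits
H(B) = 2.5688 bits

The distribution closer to uniform has higher entropy.
Answer: A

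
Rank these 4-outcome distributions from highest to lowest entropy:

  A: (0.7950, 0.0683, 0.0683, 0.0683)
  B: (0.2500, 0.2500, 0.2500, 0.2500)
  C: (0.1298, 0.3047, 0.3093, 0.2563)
B > C > A

Key insight: Entropy is maximized by uniform distributions and minimized by concentrated distributions.

- Uniform distributions have maximum entropy log₂(4) = 2.0000 bits
- The more "peaked" or concentrated a distribution, the lower its entropy

Entropies:
  H(A) = 1.0567 bits
  H(B) = 2.0000 bits
  H(C) = 1.9317 bits

Ranking: B > C > A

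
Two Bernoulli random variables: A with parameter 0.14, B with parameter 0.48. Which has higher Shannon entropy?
B

For binary distributions, entropy is maximized at p=0.5 and decreases as p moves toward 0 or 1.

H(A) = H(0.14) = 0.5842 bits
H(B) = H(0.48) = 0.9988 bits

Distribution B (p=0.48) is closer to uniform (p=0.5), so it has higher entropy.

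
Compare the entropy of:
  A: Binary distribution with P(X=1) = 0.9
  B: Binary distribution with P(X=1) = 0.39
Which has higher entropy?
B

For binary distributions, entropy is maximized at p=0.5 and decreases as p moves toward 0 or 1.

H(A) = H(0.9) = 0.4690 bits
H(B) = H(0.39) = 0.9648 bits

Distribution B (p=0.39) is closer to uniform (p=0.5), so it has higher entropy.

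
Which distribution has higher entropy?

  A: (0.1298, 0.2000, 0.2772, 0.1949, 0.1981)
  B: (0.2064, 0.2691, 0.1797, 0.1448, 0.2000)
B

Both distributions are close to uniform, making this a harder comparison.

H(A) = 2.2823 bits
H(B) = 2.2926 bits

The distribution closer to uniform has higher entropy.
Answer: B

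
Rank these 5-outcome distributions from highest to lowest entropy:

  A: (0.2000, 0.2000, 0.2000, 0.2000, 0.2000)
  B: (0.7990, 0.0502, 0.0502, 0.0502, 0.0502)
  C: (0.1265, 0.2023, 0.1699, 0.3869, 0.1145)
A > C > B

Key insight: Entropy is maximized by uniform distributions and minimized by concentrated distributions.

- Uniform distributions have maximum entropy log₂(5) = 2.3219 bits
- The more "peaked" or concentrated a distribution, the lower its entropy

Entropies:
  H(A) = 2.3219 bits
  H(B) = 1.1259 bits
  H(C) = 2.1662 bits

Ranking: A > C > B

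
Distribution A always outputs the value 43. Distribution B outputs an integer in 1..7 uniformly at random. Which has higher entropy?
B

A is deterministic, so H(A) = 0. B is uniform over 7 outcomes, so H(B) = log₂(7) = 2.807 bits. Any distribution with genuine randomness has higher entropy than a deterministic one.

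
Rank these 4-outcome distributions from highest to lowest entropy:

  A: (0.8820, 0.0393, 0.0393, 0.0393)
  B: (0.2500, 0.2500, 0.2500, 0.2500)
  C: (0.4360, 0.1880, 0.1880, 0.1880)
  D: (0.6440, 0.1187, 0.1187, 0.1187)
B > C > D > A

Key insight: Entropy is maximized by uniform distributions and minimized by concentrated distributions.

Entropies:
  H(A) = 0.7106 bits
  H(B) = 2.0000 bits
  H(C) = 1.8821 bits
  H(D) = 1.5036 bits

Ranking: B > C > D > A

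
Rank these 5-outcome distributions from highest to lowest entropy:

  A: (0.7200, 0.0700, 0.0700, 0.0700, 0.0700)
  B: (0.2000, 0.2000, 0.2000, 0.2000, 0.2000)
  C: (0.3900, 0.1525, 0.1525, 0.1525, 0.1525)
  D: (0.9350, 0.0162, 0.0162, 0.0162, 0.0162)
B > C > A > D

Key insight: Entropy is maximized by uniform distributions and minimized by concentrated distributions.

Entropies:
  H(A) = 1.4155 bits
  H(B) = 2.3219 bits
  H(C) = 2.1848 bits
  H(D) = 0.4770 bits

Ranking: B > C > A > D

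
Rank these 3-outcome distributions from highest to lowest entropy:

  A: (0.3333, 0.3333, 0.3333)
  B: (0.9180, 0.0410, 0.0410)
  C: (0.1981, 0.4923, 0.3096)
A > C > B

Key insight: Entropy is maximized by uniform distributions and minimized by concentrated distributions.

- Uniform distributions have maximum entropy log₂(3) = 1.5850 bits
- The more "peaked" or concentrated a distribution, the lower its entropy

Entropies:
  H(A) = 1.5850 bits
  H(B) = 0.4912 bits
  H(C) = 1.4897 bits

Ranking: A > C > B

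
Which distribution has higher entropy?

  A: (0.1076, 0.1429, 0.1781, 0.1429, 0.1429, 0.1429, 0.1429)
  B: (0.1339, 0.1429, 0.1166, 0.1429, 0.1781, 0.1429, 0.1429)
B

Both distributions are close to uniform, making this a harder comparison.

H(A) = 2.7946 bits
H(B) = 2.7974 bits

The distribution closer to uniform has higher entropy.
Answer: B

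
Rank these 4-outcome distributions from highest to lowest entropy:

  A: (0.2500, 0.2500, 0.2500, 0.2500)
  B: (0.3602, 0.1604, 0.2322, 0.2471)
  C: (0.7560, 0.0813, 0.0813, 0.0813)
A > B > C

Key insight: Entropy is maximized by uniform distributions and minimized by concentrated distributions.

- Uniform distributions have maximum entropy log₂(4) = 2.0000 bits
- The more "peaked" or concentrated a distribution, the lower its entropy

Entropies:
  H(A) = 2.0000 bits
  H(B) = 1.9417 bits
  H(C) = 1.1884 bits

Ranking: A > B > C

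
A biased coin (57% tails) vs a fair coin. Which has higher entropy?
Fair coin

The fair coin is uniform (p=0.5), maximizing binary entropy at 1 bit. The biased coin has H(0.57) ≈ 0.986 bits — its outcome is more predictable, so its entropy is lower.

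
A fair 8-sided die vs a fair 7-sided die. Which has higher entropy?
8-sided die

Both are uniform distributions; for uniform over n outcomes, H = log₂(n). H(8-sided) = log₂(8) = 3.000 bits and H(7-sided) = log₂(7) = 2.807 bits. More outcomes in a uniform distribution means higher entropy.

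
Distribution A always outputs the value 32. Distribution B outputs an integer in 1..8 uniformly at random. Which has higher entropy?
B

A is deterministic, so H(A) = 0. B is uniform over 8 outcomes, so H(B) = log₂(8) = 3.000 bits. Any distribution with genuine randomness has higher entropy than a deterministic one.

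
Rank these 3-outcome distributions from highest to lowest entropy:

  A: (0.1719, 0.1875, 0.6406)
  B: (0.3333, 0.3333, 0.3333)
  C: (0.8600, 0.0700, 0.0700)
B > A > C

Key insight: Entropy is maximized by uniform distributions and minimized by concentrated distributions.

- Uniform distributions have maximum entropy log₂(3) = 1.5850 bits
- The more "peaked" or concentrated a distribution, the lower its entropy

Entropies:
  H(A) = 1.3010 bits
  H(B) = 1.5850 bits
  H(C) = 0.7242 bits

Ranking: B > A > C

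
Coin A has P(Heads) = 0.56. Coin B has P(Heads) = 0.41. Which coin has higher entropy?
A

For binary distributions, entropy is maximized at p=0.5 and decreases as p moves toward 0 or 1.

H(A) = H(0.56) = 0.9896 bits
H(B) = H(0.41) = 0.9765 bits

Distribution A (p=0.56) is closer to uniform (p=0.5), so it has higher entropy.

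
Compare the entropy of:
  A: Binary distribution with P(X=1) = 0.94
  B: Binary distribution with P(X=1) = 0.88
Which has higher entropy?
B

For binary distributions, entropy is maximized at p=0.5 and decreases as p moves toward 0 or 1.

H(A) = H(0.94) = 0.3274 bits
H(B) = H(0.88) = 0.5294 bits

Distribution B (p=0.88) is closer to uniform (p=0.5), so it has higher entropy.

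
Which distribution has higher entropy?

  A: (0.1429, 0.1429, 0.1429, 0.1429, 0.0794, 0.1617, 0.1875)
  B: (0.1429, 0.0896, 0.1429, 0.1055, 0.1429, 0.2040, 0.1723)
A

Both distributions are close to uniform, making this a harder comparison.

H(A) = 2.7723 bits
H(B) = 2.7623 bits

The distribution closer to uniform has higher entropy.
Answer: A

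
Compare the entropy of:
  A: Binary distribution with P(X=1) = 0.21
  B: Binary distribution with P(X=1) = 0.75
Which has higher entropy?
B

For binary distributions, entropy is maximized at p=0.5 and decreases as p moves toward 0 or 1.

H(A) = H(0.21) = 0.7415 bits
H(B) = H(0.75) = 0.8113 bits

Distribution B (p=0.75) is closer to uniform (p=0.5), so it has higher entropy.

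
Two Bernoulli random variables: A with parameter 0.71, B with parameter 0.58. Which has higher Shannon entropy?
B

For binary distributions, entropy is maximized at p=0.5 and decreases as p moves toward 0 or 1.

H(A) = H(0.71) = 0.8687 bits
H(B) = H(0.58) = 0.9815 bits

Distribution B (p=0.58) is closer to uniform (p=0.5), so it has higher entropy.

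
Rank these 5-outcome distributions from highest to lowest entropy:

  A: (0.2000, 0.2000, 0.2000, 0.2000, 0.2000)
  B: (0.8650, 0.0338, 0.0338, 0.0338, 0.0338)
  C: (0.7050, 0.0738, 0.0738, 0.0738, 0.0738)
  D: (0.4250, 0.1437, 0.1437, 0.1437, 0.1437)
A > D > C > B

Key insight: Entropy is maximized by uniform distributions and minimized by concentrated distributions.

Entropies:
  H(A) = 2.3219 bits
  H(B) = 0.8410 bits
  H(C) = 1.4651 bits
  H(D) = 2.1337 bits

Ranking: A > D > C > B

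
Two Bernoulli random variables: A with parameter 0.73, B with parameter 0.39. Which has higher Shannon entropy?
B

For binary distributions, entropy is maximized at p=0.5 and decreases as p moves toward 0 or 1.

H(A) = H(0.73) = 0.8415 bits
H(B) = H(0.39) = 0.9648 bits

Distribution B (p=0.39) is closer to uniform (p=0.5), so it has higher entropy.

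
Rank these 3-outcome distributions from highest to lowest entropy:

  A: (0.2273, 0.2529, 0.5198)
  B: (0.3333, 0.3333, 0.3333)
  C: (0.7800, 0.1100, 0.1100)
B > A > C

Key insight: Entropy is maximized by uniform distributions and minimized by concentrated distributions.

- Uniform distributions have maximum entropy log₂(3) = 1.5850 bits
- The more "peaked" or concentrated a distribution, the lower its entropy

Entropies:
  H(A) = 1.4781 bits
  H(B) = 1.5850 bits
  H(C) = 0.9802 bits

Ranking: B > A > C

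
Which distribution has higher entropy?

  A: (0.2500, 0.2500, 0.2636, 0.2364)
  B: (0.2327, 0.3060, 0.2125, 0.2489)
A

Both distributions are close to uniform, making this a harder comparison.

H(A) = 1.9989 bits
H(B) = 1.9864 bits

The distribution closer to uniform has higher entropy.
Answer: A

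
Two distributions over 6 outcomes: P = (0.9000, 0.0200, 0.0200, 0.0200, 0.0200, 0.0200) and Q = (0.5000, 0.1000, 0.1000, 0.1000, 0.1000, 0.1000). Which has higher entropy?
Q

P is highly concentrated on one outcome (90%), making it nearly deterministic. Q spreads its mass more evenly (max 50%). The more spread-out distribution has higher entropy: H(P) ≈ 0.701 bits, H(Q) ≈ 2.161 bits.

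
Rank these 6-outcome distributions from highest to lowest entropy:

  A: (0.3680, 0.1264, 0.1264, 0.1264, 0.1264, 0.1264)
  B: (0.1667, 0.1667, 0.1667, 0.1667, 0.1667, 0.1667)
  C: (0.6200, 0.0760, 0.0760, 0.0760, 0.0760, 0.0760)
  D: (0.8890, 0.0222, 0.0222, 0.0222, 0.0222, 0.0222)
B > A > C > D

Key insight: Entropy is maximized by uniform distributions and minimized by concentrated distributions.

Entropies:
  H(A) = 2.4166 bits
  H(B) = 2.5850 bits
  H(C) = 1.8404 bits
  H(D) = 0.7607 bits

Ranking: B > A > C > D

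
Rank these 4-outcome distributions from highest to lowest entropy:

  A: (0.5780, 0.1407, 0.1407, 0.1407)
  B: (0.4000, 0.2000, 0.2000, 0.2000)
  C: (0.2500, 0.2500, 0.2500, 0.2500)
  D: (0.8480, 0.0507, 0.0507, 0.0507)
C > B > A > D

Key insight: Entropy is maximized by uniform distributions and minimized by concentrated distributions.

Entropies:
  H(A) = 1.6512 bits
  H(B) = 1.9219 bits
  H(C) = 2.0000 bits
  H(D) = 0.8557 bits

Ranking: C > B > A > D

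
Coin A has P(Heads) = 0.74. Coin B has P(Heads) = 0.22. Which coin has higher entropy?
A

For binary distributions, entropy is maximized at p=0.5 and decreases as p moves toward 0 or 1.

H(A) = H(0.74) = 0.8267 bits
H(B) = H(0.22) = 0.7602 bits

Distribution A (p=0.74) is closer to uniform (p=0.5), so it has higher entropy.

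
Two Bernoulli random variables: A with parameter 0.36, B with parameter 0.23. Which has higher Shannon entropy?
A

For binary distributions, entropy is maximized at p=0.5 and decreases as p moves toward 0 or 1.

H(A) = H(0.36) = 0.9427 bits
H(B) = H(0.23) = 0.7780 bits

Distribution A (p=0.36) is closer to uniform (p=0.5), so it has higher entropy.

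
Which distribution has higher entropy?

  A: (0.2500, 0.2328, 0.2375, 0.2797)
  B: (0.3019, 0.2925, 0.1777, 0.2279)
A

Both distributions are close to uniform, making this a harder comparison.

H(A) = 1.9962 bits
H(B) = 1.9695 bits

The distribution closer to uniform has higher entropy.
Answer: A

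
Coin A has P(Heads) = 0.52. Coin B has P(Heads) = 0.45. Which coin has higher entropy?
A

For binary distributions, entropy is maximized at p=0.5 and decreases as p moves toward 0 or 1.

H(A) = H(0.52) = 0.9988 bits
H(B) = H(0.45) = 0.9928 bits

Distribution A (p=0.52) is closer to uniform (p=0.5), so it has higher entropy.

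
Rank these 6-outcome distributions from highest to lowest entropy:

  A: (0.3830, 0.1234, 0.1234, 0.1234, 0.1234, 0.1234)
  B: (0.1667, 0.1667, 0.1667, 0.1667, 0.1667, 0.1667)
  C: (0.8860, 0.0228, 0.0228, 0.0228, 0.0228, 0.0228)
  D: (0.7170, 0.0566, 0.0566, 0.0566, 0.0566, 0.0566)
B > A > D > C

Key insight: Entropy is maximized by uniform distributions and minimized by concentrated distributions.

Entropies:
  H(A) = 2.3928 bits
  H(B) = 2.5850 bits
  H(C) = 0.7766 bits
  H(D) = 1.5166 bits

Ranking: B > A > D > C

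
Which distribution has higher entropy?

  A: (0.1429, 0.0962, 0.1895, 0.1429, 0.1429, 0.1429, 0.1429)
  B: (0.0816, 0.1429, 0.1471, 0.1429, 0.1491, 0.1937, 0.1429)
A

Both distributions are close to uniform, making this a harder comparison.

H(A) = 2.7850 bits
H(B) = 2.7729 bits

The distribution closer to uniform has higher entropy.
Answer: A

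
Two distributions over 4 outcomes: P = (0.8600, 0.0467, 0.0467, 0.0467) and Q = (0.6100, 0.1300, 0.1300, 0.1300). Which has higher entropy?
Q

P is highly concentrated on one outcome (86%), making it nearly deterministic. Q spreads its mass more evenly (max 61%). The more spread-out distribution has higher entropy: H(P) ≈ 0.806 bits, H(Q) ≈ 1.583 bits.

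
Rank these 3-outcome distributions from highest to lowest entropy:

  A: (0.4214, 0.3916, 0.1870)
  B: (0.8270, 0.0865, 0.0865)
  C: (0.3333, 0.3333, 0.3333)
C > A > B

Key insight: Entropy is maximized by uniform distributions and minimized by concentrated distributions.

- Uniform distributions have maximum entropy log₂(3) = 1.5850 bits
- The more "peaked" or concentrated a distribution, the lower its entropy

Entropies:
  H(A) = 1.5074 bits
  H(B) = 0.8375 bits
  H(C) = 1.5850 bits

Ranking: C > A > B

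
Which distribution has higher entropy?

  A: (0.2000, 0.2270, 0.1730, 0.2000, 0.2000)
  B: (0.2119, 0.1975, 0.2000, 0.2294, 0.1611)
A

Both distributions are close to uniform, making this a harder comparison.

H(A) = 2.3167 bits
H(B) = 2.3126 bits

The distribution closer to uniform has higher entropy.
Answer: A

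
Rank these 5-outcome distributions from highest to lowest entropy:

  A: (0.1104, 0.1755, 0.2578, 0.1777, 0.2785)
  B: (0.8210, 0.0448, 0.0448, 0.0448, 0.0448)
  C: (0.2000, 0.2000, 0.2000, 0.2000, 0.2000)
C > A > B

Key insight: Entropy is maximized by uniform distributions and minimized by concentrated distributions.

- Uniform distributions have maximum entropy log₂(5) = 2.3219 bits
- The more "peaked" or concentrated a distribution, the lower its entropy

Entropies:
  H(A) = 2.2524 bits
  H(B) = 1.0359 bits
  H(C) = 2.3219 bits

Ranking: C > A > B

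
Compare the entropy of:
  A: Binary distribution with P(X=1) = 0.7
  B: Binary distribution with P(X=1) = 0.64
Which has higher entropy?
B

For binary distributions, entropy is maximized at p=0.5 and decreases as p moves toward 0 or 1.

H(A) = H(0.7) = 0.8813 bits
H(B) = H(0.64) = 0.9427 bits

Distribution B (p=0.64) is closer to uniform (p=0.5), so it has higher entropy.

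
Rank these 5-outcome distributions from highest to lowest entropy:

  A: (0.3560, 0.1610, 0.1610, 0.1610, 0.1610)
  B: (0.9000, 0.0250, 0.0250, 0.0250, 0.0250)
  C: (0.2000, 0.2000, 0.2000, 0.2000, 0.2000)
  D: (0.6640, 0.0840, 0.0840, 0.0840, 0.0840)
C > A > D > B

Key insight: Entropy is maximized by uniform distributions and minimized by concentrated distributions.

Entropies:
  H(A) = 2.2273 bits
  H(B) = 0.6690 bits
  H(C) = 2.3219 bits
  H(D) = 1.5929 bits

Ranking: C > A > D > B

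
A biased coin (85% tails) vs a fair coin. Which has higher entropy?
Fair coin

The fair coin is uniform (p=0.5), maximizing binary entropy at 1 bit. The biased coin has H(0.85) ≈ 0.610 bits — its outcome is more predictable, so its entropy is lower.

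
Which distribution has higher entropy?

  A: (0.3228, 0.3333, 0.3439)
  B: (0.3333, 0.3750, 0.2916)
A

Both distributions are close to uniform, making this a harder comparison.

H(A) = 1.5845 bits
H(B) = 1.5774 bits

The distribution closer to uniform has higher entropy.
Answer: A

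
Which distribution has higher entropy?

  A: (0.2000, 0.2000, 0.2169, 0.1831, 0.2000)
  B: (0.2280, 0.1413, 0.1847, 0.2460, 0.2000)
A

Both distributions are close to uniform, making this a harder comparison.

H(A) = 2.3199 bits
H(B) = 2.2974 bits

The distribution closer to uniform has higher entropy.
Answer: A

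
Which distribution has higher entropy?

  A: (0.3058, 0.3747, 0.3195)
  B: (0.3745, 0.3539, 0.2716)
A

Both distributions are close to uniform, making this a harder comparison.

H(A) = 1.5793 bits
H(B) = 1.5717 bits

The distribution closer to uniform has higher entropy.
Answer: A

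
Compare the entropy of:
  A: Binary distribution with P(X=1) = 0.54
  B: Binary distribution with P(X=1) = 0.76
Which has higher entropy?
A

For binary distributions, entropy is maximized at p=0.5 and decreases as p moves toward 0 or 1.

H(A) = H(0.54) = 0.9954 bits
H(B) = H(0.76) = 0.7950 bits

Distribution A (p=0.54) is closer to uniform (p=0.5), so it has higher entropy.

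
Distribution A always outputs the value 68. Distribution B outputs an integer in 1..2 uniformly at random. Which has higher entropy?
B

A is deterministic, so H(A) = 0. B is uniform over 2 outcomes, so H(B) = log₂(2) = 1.000 bits. Any distribution with genuine randomness has higher entropy than a deterministic one.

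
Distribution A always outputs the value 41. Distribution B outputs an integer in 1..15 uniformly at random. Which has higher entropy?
B

A is deterministic, so H(A) = 0. B is uniform over 15 outcomes, so H(B) = log₂(15) = 3.907 bits. Any distribution with genuine randomness has higher entropy than a deterministic one.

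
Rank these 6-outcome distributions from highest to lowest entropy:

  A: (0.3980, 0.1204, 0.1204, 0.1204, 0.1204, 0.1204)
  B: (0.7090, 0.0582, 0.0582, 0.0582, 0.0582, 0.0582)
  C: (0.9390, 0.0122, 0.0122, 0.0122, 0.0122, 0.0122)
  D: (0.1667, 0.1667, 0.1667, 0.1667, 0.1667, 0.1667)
D > A > B > C

Key insight: Entropy is maximized by uniform distributions and minimized by concentrated distributions.

Entropies:
  H(A) = 2.3676 bits
  H(B) = 1.5457 bits
  H(C) = 0.4730 bits
  H(D) = 2.5850 bits

Ranking: D > A > B > C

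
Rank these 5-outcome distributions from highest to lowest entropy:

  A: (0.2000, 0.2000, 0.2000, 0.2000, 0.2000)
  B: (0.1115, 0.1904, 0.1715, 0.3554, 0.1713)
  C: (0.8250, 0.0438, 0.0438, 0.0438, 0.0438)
A > B > C

Key insight: Entropy is maximized by uniform distributions and minimized by concentrated distributions.

- Uniform distributions have maximum entropy log₂(5) = 2.3219 bits
- The more "peaked" or concentrated a distribution, the lower its entropy

Entropies:
  H(A) = 2.3219 bits
  H(B) = 2.2111 bits
  H(C) = 1.0190 bits

Ranking: A > B > C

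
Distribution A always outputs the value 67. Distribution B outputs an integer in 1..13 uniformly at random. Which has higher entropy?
B

A is deterministic, so H(A) = 0. B is uniform over 13 outcomes, so H(B) = log₂(13) = 3.700 bits. Any distribution with genuine randomness has higher entropy than a deterministic one.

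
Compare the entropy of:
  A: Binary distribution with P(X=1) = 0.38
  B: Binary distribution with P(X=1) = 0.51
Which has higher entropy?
B

For binary distributions, entropy is maximized at p=0.5 and decreases as p moves toward 0 or 1.

H(A) = H(0.38) = 0.9580 bits
H(B) = H(0.51) = 0.9997 bits

Distribution B (p=0.51) is closer to uniform (p=0.5), so it has higher entropy.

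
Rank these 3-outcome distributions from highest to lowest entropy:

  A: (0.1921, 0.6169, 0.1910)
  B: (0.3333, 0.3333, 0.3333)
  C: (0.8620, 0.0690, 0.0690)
B > A > C

Key insight: Entropy is maximized by uniform distributions and minimized by concentrated distributions.

- Uniform distributions have maximum entropy log₂(3) = 1.5850 bits
- The more "peaked" or concentrated a distribution, the lower its entropy

Entropies:
  H(A) = 1.3432 bits
  H(B) = 1.5850 bits
  H(C) = 0.7170 bits

Ranking: B > A > C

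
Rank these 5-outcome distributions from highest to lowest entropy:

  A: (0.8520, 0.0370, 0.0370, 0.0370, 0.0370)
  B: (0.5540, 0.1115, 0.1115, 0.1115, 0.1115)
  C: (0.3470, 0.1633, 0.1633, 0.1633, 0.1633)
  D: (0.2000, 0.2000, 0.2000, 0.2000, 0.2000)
D > C > B > A

Key insight: Entropy is maximized by uniform distributions and minimized by concentrated distributions.

Entropies:
  H(A) = 0.9008 bits
  H(B) = 1.8836 bits
  H(C) = 2.2374 bits
  H(D) = 2.3219 bits

Ranking: D > C > B > A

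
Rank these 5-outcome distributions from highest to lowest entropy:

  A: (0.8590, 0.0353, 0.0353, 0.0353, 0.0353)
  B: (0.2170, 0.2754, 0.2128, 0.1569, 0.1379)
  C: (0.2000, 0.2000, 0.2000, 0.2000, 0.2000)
C > B > A

Key insight: Entropy is maximized by uniform distributions and minimized by concentrated distributions.

- Uniform distributions have maximum entropy log₂(5) = 2.3219 bits
- The more "peaked" or concentrated a distribution, the lower its entropy

Entropies:
  H(A) = 0.8689 bits
  H(B) = 2.2792 bits
  H(C) = 2.3219 bits

Ranking: C > B > A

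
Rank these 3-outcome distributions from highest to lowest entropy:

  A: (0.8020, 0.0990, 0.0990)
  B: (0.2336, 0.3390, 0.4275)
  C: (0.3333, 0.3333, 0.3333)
C > B > A

Key insight: Entropy is maximized by uniform distributions and minimized by concentrated distributions.

- Uniform distributions have maximum entropy log₂(3) = 1.5850 bits
- The more "peaked" or concentrated a distribution, the lower its entropy

Entropies:
  H(A) = 0.9159 bits
  H(B) = 1.5432 bits
  H(C) = 1.5850 bits

Ranking: C > B > A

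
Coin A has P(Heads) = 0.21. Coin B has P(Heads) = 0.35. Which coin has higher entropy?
B

For binary distributions, entropy is maximized at p=0.5 and decreases as p moves toward 0 or 1.

H(A) = H(0.21) = 0.7415 bits
H(B) = H(0.35) = 0.9341 bits

Distribution B (p=0.35) is closer to uniform (p=0.5), so it has higher entropy.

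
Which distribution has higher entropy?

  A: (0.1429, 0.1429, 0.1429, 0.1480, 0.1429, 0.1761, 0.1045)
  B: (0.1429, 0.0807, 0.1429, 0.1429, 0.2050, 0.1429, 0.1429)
A

Both distributions are close to uniform, making this a harder comparison.

H(A) = 2.7938 bits
H(B) = 2.7670 bits

The distribution closer to uniform has higher entropy.
Answer: A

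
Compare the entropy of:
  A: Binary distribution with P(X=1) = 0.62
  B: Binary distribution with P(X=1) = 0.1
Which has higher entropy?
A

For binary distributions, entropy is maximized at p=0.5 and decreases as p moves toward 0 or 1.

H(A) = H(0.62) = 0.9580 bits
H(B) = H(0.1) = 0.4690 bits

Distribution A (p=0.62) is closer to uniform (p=0.5), so it has higher entropy.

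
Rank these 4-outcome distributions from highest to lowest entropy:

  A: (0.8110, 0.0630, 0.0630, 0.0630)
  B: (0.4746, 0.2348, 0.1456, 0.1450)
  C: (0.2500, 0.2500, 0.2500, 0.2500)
C > B > A

Key insight: Entropy is maximized by uniform distributions and minimized by concentrated distributions.

- Uniform distributions have maximum entropy log₂(4) = 2.0000 bits
- The more "peaked" or concentrated a distribution, the lower its entropy

Entropies:
  H(A) = 0.9989 bits
  H(B) = 1.8098 bits
  H(C) = 2.0000 bits

Ranking: C > B > A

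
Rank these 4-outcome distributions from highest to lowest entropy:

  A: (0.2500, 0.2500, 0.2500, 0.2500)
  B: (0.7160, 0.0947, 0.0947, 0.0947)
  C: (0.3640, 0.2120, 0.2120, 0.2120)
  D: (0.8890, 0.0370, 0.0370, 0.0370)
A > C > B > D

Key insight: Entropy is maximized by uniform distributions and minimized by concentrated distributions.

Entropies:
  H(A) = 2.0000 bits
  H(B) = 1.3110 bits
  H(C) = 1.9540 bits
  H(D) = 0.6789 bits

Ranking: A > C > B > D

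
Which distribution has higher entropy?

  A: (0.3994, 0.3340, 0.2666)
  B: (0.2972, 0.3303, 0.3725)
B

Both distributions are close to uniform, making this a harder comparison.

H(A) = 1.5657 bits
H(B) = 1.5788 bits

The distribution closer to uniform has higher entropy.
Answer: B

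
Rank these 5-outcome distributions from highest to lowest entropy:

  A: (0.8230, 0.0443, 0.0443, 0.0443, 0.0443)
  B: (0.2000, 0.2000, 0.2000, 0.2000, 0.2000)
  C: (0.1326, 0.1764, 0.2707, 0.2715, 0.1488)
B > C > A

Key insight: Entropy is maximized by uniform distributions and minimized by concentrated distributions.

- Uniform distributions have maximum entropy log₂(5) = 2.3219 bits
- The more "peaked" or concentrated a distribution, the lower its entropy

Entropies:
  H(A) = 1.0275 bits
  H(B) = 2.3219 bits
  H(C) = 2.2581 bits

Ranking: B > C > A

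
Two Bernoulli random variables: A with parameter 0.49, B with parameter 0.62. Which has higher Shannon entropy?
A

For binary distributions, entropy is maximized at p=0.5 and decreases as p moves toward 0 or 1.

H(A) = H(0.49) = 0.9997 bits
H(B) = H(0.62) = 0.9580 bits

Distribution A (p=0.49) is closer to uniform (p=0.5), so it has higher entropy.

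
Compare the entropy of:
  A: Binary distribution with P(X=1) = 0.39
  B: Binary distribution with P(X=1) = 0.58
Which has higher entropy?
B

For binary distributions, entropy is maximized at p=0.5 and decreases as p moves toward 0 or 1.

H(A) = H(0.39) = 0.9648 bits
H(B) = H(0.58) = 0.9815 bits

Distribution B (p=0.58) is closer to uniform (p=0.5), so it has higher entropy.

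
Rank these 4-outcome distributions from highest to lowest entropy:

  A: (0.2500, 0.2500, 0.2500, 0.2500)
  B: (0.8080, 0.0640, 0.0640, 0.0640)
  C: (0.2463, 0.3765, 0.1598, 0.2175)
A > C > B

Key insight: Entropy is maximized by uniform distributions and minimized by concentrated distributions.

- Uniform distributions have maximum entropy log₂(4) = 2.0000 bits
- The more "peaked" or concentrated a distribution, the lower its entropy

Entropies:
  H(A) = 2.0000 bits
  H(B) = 1.0099 bits
  H(C) = 1.9299 bits

Ranking: A > C > B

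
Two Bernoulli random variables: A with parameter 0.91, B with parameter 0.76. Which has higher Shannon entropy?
B

For binary distributions, entropy is maximized at p=0.5 and decreases as p moves toward 0 or 1.

H(A) = H(0.91) = 0.4365 bits
H(B) = H(0.76) = 0.7950 bits

Distribution B (p=0.76) is closer to uniform (p=0.5), so it has higher entropy.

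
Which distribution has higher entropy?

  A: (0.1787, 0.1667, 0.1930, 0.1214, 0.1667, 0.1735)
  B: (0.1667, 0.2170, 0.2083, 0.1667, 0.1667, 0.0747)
A

Both distributions are close to uniform, making this a harder comparison.

H(A) = 2.5715 bits
H(B) = 2.5218 bits

The distribution closer to uniform has higher entropy.
Answer: A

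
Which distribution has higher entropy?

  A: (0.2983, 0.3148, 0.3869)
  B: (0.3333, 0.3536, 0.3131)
B

Both distributions are close to uniform, making this a harder comparison.

H(A) = 1.5756 bits
H(B) = 1.5832 bits

The distribution closer to uniform has higher entropy.
Answer: B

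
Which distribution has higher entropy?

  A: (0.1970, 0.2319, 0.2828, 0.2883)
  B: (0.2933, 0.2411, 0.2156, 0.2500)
B

Both distributions are close to uniform, making this a harder comparison.

H(A) = 1.9833 bits
H(B) = 1.9911 bits

The distribution closer to uniform has higher entropy.
Answer: B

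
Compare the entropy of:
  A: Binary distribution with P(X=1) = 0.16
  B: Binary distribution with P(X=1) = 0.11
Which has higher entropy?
A

For binary distributions, entropy is maximized at p=0.5 and decreases as p moves toward 0 or 1.

H(A) = H(0.16) = 0.6343 bits
H(B) = H(0.11) = 0.4999 bits

Distribution A (p=0.16) is closer to uniform (p=0.5), so it has higher entropy.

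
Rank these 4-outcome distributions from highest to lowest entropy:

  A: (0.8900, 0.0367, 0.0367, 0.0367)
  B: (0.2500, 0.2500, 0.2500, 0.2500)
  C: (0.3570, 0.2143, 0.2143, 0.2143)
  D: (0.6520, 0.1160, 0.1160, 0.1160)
B > C > D > A

Key insight: Entropy is maximized by uniform distributions and minimized by concentrated distributions.

Entropies:
  H(A) = 0.6743 bits
  H(B) = 2.0000 bits
  H(C) = 1.9593 bits
  H(D) = 1.4838 bits

Ranking: B > C > D > A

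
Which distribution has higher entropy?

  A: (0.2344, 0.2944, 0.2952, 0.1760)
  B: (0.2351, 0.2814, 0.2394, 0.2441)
B

Both distributions are close to uniform, making this a harder comparison.

H(A) = 1.9707 bits
H(B) = 1.9962 bits

The distribution closer to uniform has higher entropy.
Answer: B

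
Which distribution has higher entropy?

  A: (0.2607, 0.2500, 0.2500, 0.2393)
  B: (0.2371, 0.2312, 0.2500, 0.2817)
A

Both distributions are close to uniform, making this a harder comparison.

H(A) = 1.9993 bits
H(B) = 1.9957 bits

The distribution closer to uniform has higher entropy.
Answer: A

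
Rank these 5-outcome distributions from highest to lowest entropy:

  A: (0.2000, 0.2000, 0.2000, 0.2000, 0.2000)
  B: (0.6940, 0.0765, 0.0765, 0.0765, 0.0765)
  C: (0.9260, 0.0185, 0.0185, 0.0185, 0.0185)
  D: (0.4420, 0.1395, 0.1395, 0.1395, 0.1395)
A > D > B > C

Key insight: Entropy is maximized by uniform distributions and minimized by concentrated distributions.

Entropies:
  H(A) = 2.3219 bits
  H(B) = 1.5005 bits
  H(C) = 0.5287 bits
  H(D) = 2.1063 bits

Ranking: A > D > B > C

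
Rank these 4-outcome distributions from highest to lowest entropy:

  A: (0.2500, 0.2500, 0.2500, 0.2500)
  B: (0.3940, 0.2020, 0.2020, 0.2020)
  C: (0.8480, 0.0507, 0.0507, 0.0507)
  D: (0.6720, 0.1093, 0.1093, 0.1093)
A > B > D > C

Key insight: Entropy is maximized by uniform distributions and minimized by concentrated distributions.

Entropies:
  H(A) = 2.0000 bits
  H(B) = 1.9278 bits
  H(C) = 0.8557 bits
  H(D) = 1.4327 bits

Ranking: A > B > D > C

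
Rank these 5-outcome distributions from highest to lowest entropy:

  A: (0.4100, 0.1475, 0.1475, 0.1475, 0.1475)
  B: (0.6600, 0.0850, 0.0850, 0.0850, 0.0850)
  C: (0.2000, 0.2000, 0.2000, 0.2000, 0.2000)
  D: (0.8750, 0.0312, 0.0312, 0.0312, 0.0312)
C > A > B > D

Key insight: Entropy is maximized by uniform distributions and minimized by concentrated distributions.

Entropies:
  H(A) = 2.1565 bits
  H(B) = 1.6048 bits
  H(C) = 2.3219 bits
  H(D) = 0.7936 bits

Ranking: C > A > B > D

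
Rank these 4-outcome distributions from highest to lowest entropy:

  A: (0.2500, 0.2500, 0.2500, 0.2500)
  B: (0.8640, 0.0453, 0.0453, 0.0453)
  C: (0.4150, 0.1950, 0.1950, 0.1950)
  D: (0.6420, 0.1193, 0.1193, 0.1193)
A > C > D > B

Key insight: Entropy is maximized by uniform distributions and minimized by concentrated distributions.

Entropies:
  H(A) = 2.0000 bits
  H(B) = 0.7892 bits
  H(C) = 1.9063 bits
  H(D) = 1.5084 bits

Ranking: A > C > D > B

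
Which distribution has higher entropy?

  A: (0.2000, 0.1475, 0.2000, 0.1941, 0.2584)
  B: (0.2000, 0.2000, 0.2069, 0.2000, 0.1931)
B

Both distributions are close to uniform, making this a harder comparison.

H(A) = 2.2996 bits
H(B) = 2.3216 bits

The distribution closer to uniform has higher entropy.
Answer: B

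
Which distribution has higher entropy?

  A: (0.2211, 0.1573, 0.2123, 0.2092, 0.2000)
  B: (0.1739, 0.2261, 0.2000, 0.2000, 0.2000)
B

Both distributions are close to uniform, making this a harder comparison.

H(A) = 2.3124 bits
H(B) = 2.3170 bits

The distribution closer to uniform has higher entropy.
Answer: B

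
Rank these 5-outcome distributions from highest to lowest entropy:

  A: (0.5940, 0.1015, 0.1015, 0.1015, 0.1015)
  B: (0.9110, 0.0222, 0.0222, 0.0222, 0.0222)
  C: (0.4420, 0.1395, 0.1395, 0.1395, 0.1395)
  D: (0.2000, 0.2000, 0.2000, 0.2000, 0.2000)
D > C > A > B

Key insight: Entropy is maximized by uniform distributions and minimized by concentrated distributions.

Entropies:
  H(A) = 1.7864 bits
  H(B) = 0.6111 bits
  H(C) = 2.1063 bits
  H(D) = 2.3219 bits

Ranking: D > C > A > B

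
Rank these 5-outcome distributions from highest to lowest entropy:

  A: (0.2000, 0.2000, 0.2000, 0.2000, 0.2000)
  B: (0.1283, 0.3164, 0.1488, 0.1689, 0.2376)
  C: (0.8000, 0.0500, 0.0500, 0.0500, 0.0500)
A > B > C

Key insight: Entropy is maximized by uniform distributions and minimized by concentrated distributions.

- Uniform distributions have maximum entropy log₂(5) = 2.3219 bits
- The more "peaked" or concentrated a distribution, the lower its entropy

Entropies:
  H(A) = 2.3219 bits
  H(B) = 2.2403 bits
  H(C) = 1.1219 bits

Ranking: A > B > C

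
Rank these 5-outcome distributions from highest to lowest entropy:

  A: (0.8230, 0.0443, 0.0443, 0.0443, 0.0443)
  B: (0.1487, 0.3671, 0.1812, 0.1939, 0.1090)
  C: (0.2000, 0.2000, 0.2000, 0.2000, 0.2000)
C > B > A

Key insight: Entropy is maximized by uniform distributions and minimized by concentrated distributions.

- Uniform distributions have maximum entropy log₂(5) = 2.3219 bits
- The more "peaked" or concentrated a distribution, the lower its entropy

Entropies:
  H(A) = 1.0275 bits
  H(B) = 2.1937 bits
  H(C) = 2.3219 bits

Ranking: C > B > A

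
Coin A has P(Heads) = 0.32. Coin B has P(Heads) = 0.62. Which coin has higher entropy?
B

For binary distributions, entropy is maximized at p=0.5 and decreases as p moves toward 0 or 1.

H(A) = H(0.32) = 0.9044 bits
H(B) = H(0.62) = 0.9580 bits

Distribution B (p=0.62) is closer to uniform (p=0.5), so it has higher entropy.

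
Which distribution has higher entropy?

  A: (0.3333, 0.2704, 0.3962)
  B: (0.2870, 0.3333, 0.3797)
B

Both distributions are close to uniform, making this a harder comparison.

H(A) = 1.5677 bits
H(B) = 1.5756 bits

The distribution closer to uniform has higher entropy.
Answer: B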